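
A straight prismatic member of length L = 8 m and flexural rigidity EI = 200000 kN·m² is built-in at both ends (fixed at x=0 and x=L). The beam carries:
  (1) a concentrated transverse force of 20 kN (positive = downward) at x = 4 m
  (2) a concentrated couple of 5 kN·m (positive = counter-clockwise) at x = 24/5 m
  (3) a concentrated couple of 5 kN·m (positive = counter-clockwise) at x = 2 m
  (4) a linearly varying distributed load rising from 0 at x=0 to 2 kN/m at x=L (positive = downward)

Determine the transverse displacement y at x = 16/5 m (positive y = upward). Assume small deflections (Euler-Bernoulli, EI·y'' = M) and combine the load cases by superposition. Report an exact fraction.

y(16/5) = -1299859/4687500000 m

Load 1 — point force P=20 kN at a=4 m (b=L-a=4):
  y_1 = -Pb²x²(3aL-(3a+b)x)/(6L³EI)  [x≤a] = -20·4²·(16/5)²·(3·4·8-(3·4+4)·(16/5))/(6·8³·200000) = -56/234375 m
Load 2 — applied couple M₀=5 kN·m at a=24/5 m (b=L-a=16/5):
  y_2 = (R_Ax³/6 - M_Ax²/2)/EI  [x≤a] with R_A=9/10, M_A=8/5 = ((9/10)·(16/5)³/6 - (8/5)·(16/5)²/2)/200000 = -32/1953125 m
Load 3 — applied couple M₀=5 kN·m at a=2 m (b=L-a=6):
  y_3 = (R_Ax³/6 - M_Ax²/2 - M₀(x-a)²/2)/EI  [x>a] with R_A=45/64, M_A=-15/16 = ((45/64)·(16/5)³/6 - (-15/16)·(16/5)²/2 - 5·((16/5)-2)²/2)/200000 = 63/2500000 m
Load 4 — triangular load w₀=2 kN/m (0→w₀ over full span):
  y_4 = -w₀x²(L-x)²(x+2L)/(120LEI) = -2·(16/5)²·(8-(16/5))²·((16/5)+2·8)/(120·8·200000) = -2304/48828125 m
Superposition: y = Σ y_i = -1299859/4687500000 m ≈ -0.000277 m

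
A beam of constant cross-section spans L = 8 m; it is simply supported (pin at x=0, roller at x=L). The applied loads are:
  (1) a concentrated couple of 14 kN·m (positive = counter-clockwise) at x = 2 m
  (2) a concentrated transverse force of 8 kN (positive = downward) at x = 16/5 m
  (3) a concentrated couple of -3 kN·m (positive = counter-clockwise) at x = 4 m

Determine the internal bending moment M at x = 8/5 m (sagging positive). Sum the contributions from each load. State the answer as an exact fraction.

Load 1 — applied couple M₀=14 kN·m at a=2 m (b=L-a=6):
  M_1 = M₀x/L  [x≤a] = 14·(8/5)/8 = 14/5 kN·m
Load 2 — point force P=8 kN at a=16/5 m (b=L-a=24/5):
  M_2 = Pbx/L  [x≤a] = 8·(24/5)·(8/5)/8 = 192/25 kN·m
Load 3 — applied couple M₀=-3 kN·m at a=4 m (b=L-a=4):
  M_3 = M₀x/L  [x≤a] = (-3)·(8/5)/8 = -3/5 kN·m
Superposition: M = Σ M_i = 247/25 kN·m ≈ 9.880000 kN·m

M(8/5) = 247/25 kN·m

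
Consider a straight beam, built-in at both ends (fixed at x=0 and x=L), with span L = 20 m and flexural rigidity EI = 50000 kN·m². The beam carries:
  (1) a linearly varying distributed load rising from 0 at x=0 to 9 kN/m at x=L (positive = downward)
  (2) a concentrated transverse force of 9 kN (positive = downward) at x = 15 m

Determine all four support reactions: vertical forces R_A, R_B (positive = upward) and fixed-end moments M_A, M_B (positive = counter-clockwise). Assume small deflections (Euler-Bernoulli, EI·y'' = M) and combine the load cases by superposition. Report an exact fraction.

R_A = 909/32 kN, M_A = 2055/16 kN·m, R_B = 2259/32 kN, M_B = -3285/16 kN·m

Load 1 — triangular load w₀=9 kN/m (0→w₀ over full span):
  R_A = 3w₀L/20 = 3·9·20/20 = 27 kN
  M_A = w₀L²/30 = 9·20²/30 = 120 kN·m
  R_B = 7w₀L/20 = 7·9·20/20 = 63 kN
  M_B = -w₀L²/20 = -9·20²/20 = -180 kN·m
Load 2 — point force P=9 kN at a=15 m (b=L-a=5):
  R_A = Pb²(3a+b)/L³ = 9·5²·(3·15+5)/20³ = 45/32 kN
  M_A = Pab²/L² = 9·15·5²/20² = 135/16 kN·m
  R_B = Pa²(a+3b)/L³ = 9·15²·(15+3·5)/20³ = 243/32 kN
  M_B = -Pa²b/L² = -9·15²·5/20² = -405/16 kN·m
Superposition: R_A = 909/32 kN, M_A = 2055/16 kN·m, R_B = 2259/32 kN, M_B = -3285/16 kN·m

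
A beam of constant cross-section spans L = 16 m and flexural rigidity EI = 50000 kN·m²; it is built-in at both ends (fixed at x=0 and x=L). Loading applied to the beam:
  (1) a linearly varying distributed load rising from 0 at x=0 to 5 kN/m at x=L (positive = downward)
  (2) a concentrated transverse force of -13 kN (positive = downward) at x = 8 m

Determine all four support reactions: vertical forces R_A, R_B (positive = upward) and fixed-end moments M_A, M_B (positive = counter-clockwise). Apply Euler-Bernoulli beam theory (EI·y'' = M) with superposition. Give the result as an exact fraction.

Load 1 — triangular load w₀=5 kN/m (0→w₀ over full span):
  R_A = 3w₀L/20 = 3·5·16/20 = 12 kN
  M_A = w₀L²/30 = 5·16²/30 = 128/3 kN·m
  R_B = 7w₀L/20 = 7·5·16/20 = 28 kN
  M_B = -w₀L²/20 = -5·16²/20 = -64 kN·m
Load 2 — point force P=-13 kN at a=8 m (b=L-a=8):
  R_A = Pb²(3a+b)/L³ = (-13)·8²·(3·8+8)/16³ = -13/2 kN
  M_A = Pab²/L² = (-13)·8·8²/16² = -26 kN·m
  R_B = Pa²(a+3b)/L³ = (-13)·8²·(8+3·8)/16³ = -13/2 kN
  M_B = -Pa²b/L² = -(-13)·8²·8/16² = 26 kN·m
Superposition: R_A = 11/2 kN, M_A = 50/3 kN·m, R_B = 43/2 kN, M_B = -38 kN·m

R_A = 11/2 kN, M_A = 50/3 kN·m, R_B = 43/2 kN, M_B = -38 kN·m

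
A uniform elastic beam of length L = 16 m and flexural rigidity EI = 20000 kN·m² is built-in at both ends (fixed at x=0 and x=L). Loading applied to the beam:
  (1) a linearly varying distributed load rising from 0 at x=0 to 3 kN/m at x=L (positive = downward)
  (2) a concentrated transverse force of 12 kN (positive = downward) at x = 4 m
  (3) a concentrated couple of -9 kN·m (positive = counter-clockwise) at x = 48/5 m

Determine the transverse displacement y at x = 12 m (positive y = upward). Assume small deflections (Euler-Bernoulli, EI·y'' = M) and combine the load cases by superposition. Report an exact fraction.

Load 1 — triangular load w₀=3 kN/m (0→w₀ over full span):
  y_1 = -w₀x²(L-x)²(x+2L)/(120LEI) = -3·12²·(16-12)²·(12+2·16)/(120·16·20000) = -99/12500 m
Load 2 — point force P=12 kN at a=4 m (b=L-a=12):
  y_2 = -Pa²(L-x)²(3bL-(3b+a)(L-x))/(6L³EI)  [x>a] = -12·4²·(16-12)²·(3·12·16-(3·12+4)·(16-12))/(6·16³·20000) = -13/5000 m
Load 3 — applied couple M₀=-9 kN·m at a=48/5 m (b=L-a=32/5):
  y_3 = (R_Ax³/6 - M_Ax²/2 - M₀(x-a)²/2)/EI  [x>a] with R_A=-81/100, M_A=-72/25 = ((-81/100)·12³/6 - (-72/25)·12²/2 - (-9)·(12-(48/5))²/2)/20000 = 0 m
Superposition: y = Σ y_i = -263/25000 m ≈ -0.010520 m

y(12) = -263/25000 m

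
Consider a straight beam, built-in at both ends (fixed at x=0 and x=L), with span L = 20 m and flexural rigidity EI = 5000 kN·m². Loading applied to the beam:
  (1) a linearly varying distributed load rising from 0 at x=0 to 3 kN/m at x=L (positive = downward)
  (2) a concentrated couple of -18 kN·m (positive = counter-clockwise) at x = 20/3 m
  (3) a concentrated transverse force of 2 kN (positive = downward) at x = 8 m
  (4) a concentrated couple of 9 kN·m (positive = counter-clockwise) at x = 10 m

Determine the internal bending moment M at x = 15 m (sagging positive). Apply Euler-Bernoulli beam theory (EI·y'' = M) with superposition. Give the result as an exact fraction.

Load 1 — triangular load w₀=3 kN/m (0→w₀ over full span):
  M_1 = 3w₀Lx/20 - w₀L²/30 - w₀x³/(6L) = 3·3·20·15/20 - 3·20²/30 - 3·15³/(6·20) = 85/8 kN·m
Load 2 — applied couple M₀=-18 kN·m at a=20/3 m (b=L-a=40/3):
  M_2 = R_Ax - M_A - M₀  [x>a] with R_A=-6/5, M_A=0 = (-6/5)·15 - 0 - (-18) = 0 kN·m
Load 3 — point force P=2 kN at a=8 m (b=L-a=12):
  M_3 = Pa²(a+3b)(L-x)/L³ - Pa²b/L²  [x>a] = 2·8²·(8+3·12)·(20-15)/20³ - 2·8²·12/20² = -8/25 kN·m
Load 4 — applied couple M₀=9 kN·m at a=10 m (b=L-a=10):
  M_4 = R_Ax - M_A - M₀  [x>a] with R_A=27/40, M_A=9/4 = (27/40)·15 - (9/4) - 9 = -9/8 kN·m
Superposition: M = Σ M_i = 459/50 kN·m ≈ 9.180000 kN·m

M(15) = 459/50 kN·m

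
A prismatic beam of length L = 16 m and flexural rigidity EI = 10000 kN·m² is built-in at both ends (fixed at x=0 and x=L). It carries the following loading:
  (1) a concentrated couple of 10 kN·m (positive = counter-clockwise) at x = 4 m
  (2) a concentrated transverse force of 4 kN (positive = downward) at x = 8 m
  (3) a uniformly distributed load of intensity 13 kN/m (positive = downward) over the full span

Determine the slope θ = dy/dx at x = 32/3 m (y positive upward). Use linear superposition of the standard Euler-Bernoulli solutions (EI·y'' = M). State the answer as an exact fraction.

Load 1 — applied couple M₀=10 kN·m at a=4 m (b=L-a=12):
  θ_1 = (R_Ax²/2 - M_Ax - M₀(x-a))/EI  [x>a] with R_A=45/64, M_A=-15/8 = ((45/64)·(32/3)²/2 - (-15/8)·(32/3) - 10·((32/3)-4))/10000 = -1/1500 rad
Load 2 — point force P=4 kN at a=8 m (b=L-a=8):
  θ_2 = Pa²(L-x)(2bL-(3b+a)(L-x))/(2L³EI)  [x>a] = 4·8²·(16-(32/3))·(2·8·16-(3·8+8)·(16-(32/3)))/(2·16³·10000) = 8/5625 rad
Load 3 — uniform load w=13 kN/m over full span:
  θ_3 = -wx(L-x)(L-2x)/(12EI) = -13·(32/3)·(16-(32/3))·(16-2·(32/3))/(12·10000) = 1664/50625 rad
Superposition: θ = Σ θ_i = 6809/202500 rad ≈ 0.033625 rad

θ(32/3) = 6809/202500 rad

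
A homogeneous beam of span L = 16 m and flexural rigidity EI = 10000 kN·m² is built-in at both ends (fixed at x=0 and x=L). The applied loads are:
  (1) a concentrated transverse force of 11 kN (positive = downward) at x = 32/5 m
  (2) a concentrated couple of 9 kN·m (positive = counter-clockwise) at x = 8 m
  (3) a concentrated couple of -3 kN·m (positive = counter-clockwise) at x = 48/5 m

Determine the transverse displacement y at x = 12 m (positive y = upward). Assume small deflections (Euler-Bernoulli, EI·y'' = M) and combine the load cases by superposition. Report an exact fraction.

y(12) = -1273/150000 m

Load 1 — point force P=11 kN at a=32/5 m (b=L-a=48/5):
  y_1 = -Pa²(L-x)²(3bL-(3b+a)(L-x))/(6L³EI)  [x>a] = -11·(32/5)²·(16-12)²·(3·(48/5)·16-(3·(48/5)+(32/5))·(16-12))/(6·16³·10000) = -88/9375 m
Load 2 — applied couple M₀=9 kN·m at a=8 m (b=L-a=8):
  y_2 = (R_Ax³/6 - M_Ax²/2 - M₀(x-a)²/2)/EI  [x>a] with R_A=27/32, M_A=9/4 = ((27/32)·12³/6 - (9/4)·12²/2 - 9·(12-8)²/2)/10000 = 9/10000 m
Load 3 — applied couple M₀=-3 kN·m at a=48/5 m (b=L-a=32/5):
  y_3 = (R_Ax³/6 - M_Ax²/2 - M₀(x-a)²/2)/EI  [x>a] with R_A=-27/100, M_A=-24/25 = ((-27/100)·12³/6 - (-24/25)·12²/2 - (-3)·(12-(48/5))²/2)/10000 = 0 m
Superposition: y = Σ y_i = -1273/150000 m ≈ -0.008487 m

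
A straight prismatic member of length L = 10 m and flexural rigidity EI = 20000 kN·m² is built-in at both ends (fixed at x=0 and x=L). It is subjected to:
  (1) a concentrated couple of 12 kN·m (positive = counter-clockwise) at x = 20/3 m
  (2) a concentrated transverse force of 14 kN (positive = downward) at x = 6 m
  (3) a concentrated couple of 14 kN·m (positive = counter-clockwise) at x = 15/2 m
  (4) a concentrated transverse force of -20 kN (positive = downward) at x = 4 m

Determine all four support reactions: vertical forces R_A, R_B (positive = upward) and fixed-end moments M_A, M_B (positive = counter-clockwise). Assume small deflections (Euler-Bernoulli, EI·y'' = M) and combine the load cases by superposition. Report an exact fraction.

Load 1 — applied couple M₀=12 kN·m at a=20/3 m (b=L-a=10/3):
  R_A = 6M₀ab/L³ = 6·12·(20/3)·(10/3)/10³ = 8/5 kN
  M_A = M₀b(2a-b)/L² = 12·(10/3)·(2·(20/3)-(10/3))/10² = 4 kN·m
  R_B = -6M₀ab/L³ = -6·12·(20/3)·(10/3)/10³ = -8/5 kN
  M_B = M₀a(2b-a)/L² = 12·(20/3)·(2·(10/3)-(20/3))/10² = 0 kN·m
Load 2 — point force P=14 kN at a=6 m (b=L-a=4):
  R_A = Pb²(3a+b)/L³ = 14·4²·(3·6+4)/10³ = 616/125 kN
  M_A = Pab²/L² = 14·6·4²/10² = 336/25 kN·m
  R_B = Pa²(a+3b)/L³ = 14·6²·(6+3·4)/10³ = 1134/125 kN
  M_B = -Pa²b/L² = -14·6²·4/10² = -504/25 kN·m
Load 3 — applied couple M₀=14 kN·m at a=15/2 m (b=L-a=5/2):
  R_A = 6M₀ab/L³ = 6·14·(15/2)·(5/2)/10³ = 63/40 kN
  M_A = M₀b(2a-b)/L² = 14·(5/2)·(2·(15/2)-(5/2))/10² = 35/8 kN·m
  R_B = -6M₀ab/L³ = -6·14·(15/2)·(5/2)/10³ = -63/40 kN
  M_B = M₀a(2b-a)/L² = 14·(15/2)·(2·(5/2)-(15/2))/10² = -21/8 kN·m
Load 4 — point force P=-20 kN at a=4 m (b=L-a=6):
  R_A = Pb²(3a+b)/L³ = (-20)·6²·(3·4+6)/10³ = -324/25 kN
  M_A = Pab²/L² = (-20)·4·6²/10² = -144/5 kN·m
  R_B = Pa²(a+3b)/L³ = (-20)·4²·(4+3·6)/10³ = -176/25 kN
  M_B = -Pa²b/L² = -(-20)·4²·6/10² = 96/5 kN·m
Superposition: R_A = -4857/1000 kN, M_A = -1397/200 kN·m, R_B = -1143/1000 kN, M_B = -717/200 kN·m

R_A = -4857/1000 kN, M_A = -1397/200 kN·m, R_B = -1143/1000 kN, M_B = -717/200 kN·m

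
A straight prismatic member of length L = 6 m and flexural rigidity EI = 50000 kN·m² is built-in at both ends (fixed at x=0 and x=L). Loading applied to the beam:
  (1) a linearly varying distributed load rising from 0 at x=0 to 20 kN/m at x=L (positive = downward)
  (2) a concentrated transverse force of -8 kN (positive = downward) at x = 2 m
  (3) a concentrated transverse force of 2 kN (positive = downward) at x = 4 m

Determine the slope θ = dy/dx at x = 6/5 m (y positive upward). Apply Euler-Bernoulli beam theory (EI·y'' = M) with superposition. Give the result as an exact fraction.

Load 1 — triangular load w₀=20 kN/m (0→w₀ over full span):
  θ_1 = -w₀(2x(L-x)(L-2x)(x+2L)+x²(L-x)²)/(120LEI) = -20·(2·(6/5)·(6-(6/5))·(6-2·(6/5))·((6/5)+2·6)+(6/5)²·(6-(6/5))²)/(120·6·50000) = -126/390625 rad
Load 2 — point force P=-8 kN at a=2 m (b=L-a=4):
  θ_2 = -Pb²x(2aL-(3a+b)x)/(2L³EI)  [x≤a] = -(-8)·4²·(6/5)·(2·2·6-(3·2+4)·(6/5))/(2·6³·50000) = 4/46875 rad
Load 3 — point force P=2 kN at a=4 m (b=L-a=2):
  θ_3 = -Pb²x(2aL-(3a+b)x)/(2L³EI)  [x≤a] = -2·2²·(6/5)·(2·4·6-(3·4+2)·(6/5))/(2·6³·50000) = -13/937500 rad
Superposition: θ = Σ θ_i = -1177/4687500 rad ≈ -0.000251 rad

θ(6/5) = -1177/4687500 rad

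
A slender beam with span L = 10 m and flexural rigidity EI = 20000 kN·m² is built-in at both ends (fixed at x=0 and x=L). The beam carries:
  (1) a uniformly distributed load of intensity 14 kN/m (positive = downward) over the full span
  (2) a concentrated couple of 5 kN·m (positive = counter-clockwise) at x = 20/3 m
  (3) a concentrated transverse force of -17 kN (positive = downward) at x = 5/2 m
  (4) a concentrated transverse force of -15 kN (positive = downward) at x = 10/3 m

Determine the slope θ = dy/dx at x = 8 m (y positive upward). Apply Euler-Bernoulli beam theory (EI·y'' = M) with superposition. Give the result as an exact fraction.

Load 1 — uniform load w=14 kN/m over full span:
  θ_1 = -wx(L-x)(L-2x)/(12EI) = -14·8·(10-8)·(10-2·8)/(12·20000) = 7/1250 rad
Load 2 — applied couple M₀=5 kN·m at a=20/3 m (b=L-a=10/3):
  θ_2 = (R_Ax²/2 - M_Ax - M₀(x-a))/EI  [x>a] with R_A=2/3, M_A=5/3 = ((2/3)·8²/2 - (5/3)·8 - 5·(8-(20/3)))/20000 = 1/15000 rad
Load 3 — point force P=-17 kN at a=5/2 m (b=L-a=15/2):
  θ_3 = Pa²(L-x)(2bL-(3b+a)(L-x))/(2L³EI)  [x>a] = (-17)·(5/2)²·(10-8)·(2·(15/2)·10-(3·(15/2)+(5/2))·(10-8))/(2·10³·20000) = -17/32000 rad
Load 4 — point force P=-15 kN at a=10/3 m (b=L-a=20/3):
  θ_4 = Pa²(L-x)(2bL-(3b+a)(L-x))/(2L³EI)  [x>a] = (-15)·(10/3)²·(10-8)·(2·(20/3)·10-(3·(20/3)+(10/3))·(10-8))/(2·10³·20000) = -13/18000 rad
Superposition: θ = Σ θ_i = 1271/288000 rad ≈ 0.004413 rad

θ(8) = 1271/288000 rad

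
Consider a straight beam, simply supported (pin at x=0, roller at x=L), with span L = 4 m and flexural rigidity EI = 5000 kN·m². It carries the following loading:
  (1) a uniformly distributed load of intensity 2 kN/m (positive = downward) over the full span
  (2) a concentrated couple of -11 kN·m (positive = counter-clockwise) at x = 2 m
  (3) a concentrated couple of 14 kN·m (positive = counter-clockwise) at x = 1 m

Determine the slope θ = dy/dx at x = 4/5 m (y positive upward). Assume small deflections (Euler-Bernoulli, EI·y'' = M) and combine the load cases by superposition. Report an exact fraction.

θ(4/5) = 2133/2500000 rad

Load 1 — uniform load w=2 kN/m over full span:
  θ_1 = -w(L³-6Lx²+4x³)/(24EI) = -2·(4³-6·4·(4/5)²+4·(4/5)³)/(24·5000) = -66/78125 rad
Load 2 — applied couple M₀=-11 kN·m at a=2 m (b=L-a=2):
  θ_2 = (M₀x²/(2L)+C₁)/EI  [x≤a] with C₁=M₀(3b²-L²)/(6L)=11/6 = ((-11)·(4/5)²/(2·4)+(11/6))/5000 = 143/750000 rad
Load 3 — applied couple M₀=14 kN·m at a=1 m (b=L-a=3):
  θ_3 = (M₀x²/(2L)+C₁)/EI  [x≤a] with C₁=M₀(3b²-L²)/(6L)=77/12 = (14·(4/5)²/(2·4)+(77/12))/5000 = 2261/1500000 rad
Superposition: θ = Σ θ_i = 2133/2500000 rad ≈ 0.000853 rad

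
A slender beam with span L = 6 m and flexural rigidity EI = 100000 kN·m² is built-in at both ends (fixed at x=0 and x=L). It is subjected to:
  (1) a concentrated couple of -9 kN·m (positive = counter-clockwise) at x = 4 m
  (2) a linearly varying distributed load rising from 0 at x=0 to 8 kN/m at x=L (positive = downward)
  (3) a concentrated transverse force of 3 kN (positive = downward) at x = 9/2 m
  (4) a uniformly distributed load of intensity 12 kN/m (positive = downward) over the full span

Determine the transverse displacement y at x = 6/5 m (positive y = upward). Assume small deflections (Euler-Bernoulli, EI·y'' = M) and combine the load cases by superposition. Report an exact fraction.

Load 1 — applied couple M₀=-9 kN·m at a=4 m (b=L-a=2):
  y_1 = (R_Ax³/6 - M_Ax²/2)/EI  [x≤a] with R_A=-2, M_A=-3 = ((-2)·(6/5)³/6 - (-3)·(6/5)²/2)/100000 = 99/6250000 m
Load 2 — triangular load w₀=8 kN/m (0→w₀ over full span):
  y_2 = -w₀x²(L-x)²(x+2L)/(120LEI) = -8·(6/5)²·(6-(6/5))²·((6/5)+2·6)/(120·6·100000) = -2376/48828125 m
Load 3 — point force P=3 kN at a=9/2 m (b=L-a=3/2):
  y_3 = -Pb²x²(3aL-(3a+b)x)/(6L³EI)  [x≤a] = -3·(3/2)²·(6/5)²·(3·(9/2)·6-(3·(9/2)+(3/2))·(6/5))/(6·6³·100000) = -189/40000000 m
Load 4 — uniform load w=12 kN/m over full span:
  y_4 = -wx²(L-x)²/(24EI) = -12·(6/5)²·(6-(6/5))²/(24·100000) = -324/1953125 m
Superposition: y = Σ y_i = -5085837/25000000000 m ≈ -0.000203 m

y(6/5) = -5085837/25000000000 m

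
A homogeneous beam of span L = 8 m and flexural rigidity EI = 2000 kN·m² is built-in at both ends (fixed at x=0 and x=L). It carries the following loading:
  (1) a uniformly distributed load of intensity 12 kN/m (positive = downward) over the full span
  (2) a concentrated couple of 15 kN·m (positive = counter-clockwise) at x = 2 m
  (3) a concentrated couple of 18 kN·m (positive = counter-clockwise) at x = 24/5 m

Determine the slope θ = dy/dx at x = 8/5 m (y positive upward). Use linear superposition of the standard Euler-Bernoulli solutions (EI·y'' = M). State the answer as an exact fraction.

Load 1 — uniform load w=12 kN/m over full span:
  θ_1 = -wx(L-x)(L-2x)/(12EI) = -12·(8/5)·(8-(8/5))·(8-2·(8/5))/(12·2000) = -384/15625 rad
Load 2 — applied couple M₀=15 kN·m at a=2 m (b=L-a=6):
  θ_2 = (R_Ax²/2 - M_Ax)/EI  [x≤a] with R_A=135/64, M_A=-45/16 = ((135/64)·(8/5)²/2 - (-45/16)·(8/5))/2000 = 9/2500 rad
Load 3 — applied couple M₀=18 kN·m at a=24/5 m (b=L-a=16/5):
  θ_3 = (R_Ax²/2 - M_Ax)/EI  [x≤a] with R_A=81/25, M_A=144/25 = ((81/25)·(8/5)²/2 - (144/25)·(8/5))/2000 = -198/78125 rad
Superposition: θ = Σ θ_i = -7347/312500 rad ≈ -0.023510 rad

θ(8/5) = -7347/312500 rad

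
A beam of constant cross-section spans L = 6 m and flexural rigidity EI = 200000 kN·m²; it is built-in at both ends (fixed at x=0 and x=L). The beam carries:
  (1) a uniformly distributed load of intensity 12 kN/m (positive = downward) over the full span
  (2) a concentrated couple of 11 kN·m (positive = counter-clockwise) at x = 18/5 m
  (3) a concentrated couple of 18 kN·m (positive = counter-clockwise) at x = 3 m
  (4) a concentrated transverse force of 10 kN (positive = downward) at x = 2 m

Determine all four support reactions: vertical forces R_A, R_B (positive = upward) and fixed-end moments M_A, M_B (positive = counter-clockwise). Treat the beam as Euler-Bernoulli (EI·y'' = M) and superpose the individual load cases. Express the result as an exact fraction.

R_A = 68239/1350 kN, M_A = 23809/450 kN·m, R_B = 42461/1350 kN, M_B = -15581/450 kN·m

Load 1 — uniform load w=12 kN/m over full span:
  R_A = wL/2 = 12·6/2 = 36 kN
  M_A = wL²/12 = 12·6²/12 = 36 kN·m
  R_B = wL/2 = 12·6/2 = 36 kN
  M_B = -wL²/12 = -12·6²/12 = -36 kN·m
Load 2 — applied couple M₀=11 kN·m at a=18/5 m (b=L-a=12/5):
  R_A = 6M₀ab/L³ = 6·11·(18/5)·(12/5)/6³ = 66/25 kN
  M_A = M₀b(2a-b)/L² = 11·(12/5)·(2·(18/5)-(12/5))/6² = 88/25 kN·m
  R_B = -6M₀ab/L³ = -6·11·(18/5)·(12/5)/6³ = -66/25 kN
  M_B = M₀a(2b-a)/L² = 11·(18/5)·(2·(12/5)-(18/5))/6² = 33/25 kN·m
Load 3 — applied couple M₀=18 kN·m at a=3 m (b=L-a=3):
  R_A = 6M₀ab/L³ = 6·18·3·3/6³ = 9/2 kN
  M_A = M₀b(2a-b)/L² = 18·3·(2·3-3)/6² = 9/2 kN·m
  R_B = -6M₀ab/L³ = -6·18·3·3/6³ = -9/2 kN
  M_B = M₀a(2b-a)/L² = 18·3·(2·3-3)/6² = 9/2 kN·m
Load 4 — point force P=10 kN at a=2 m (b=L-a=4):
  R_A = Pb²(3a+b)/L³ = 10·4²·(3·2+4)/6³ = 200/27 kN
  M_A = Pab²/L² = 10·2·4²/6² = 80/9 kN·m
  R_B = Pa²(a+3b)/L³ = 10·2²·(2+3·4)/6³ = 70/27 kN
  M_B = -Pa²b/L² = -10·2²·4/6² = -40/9 kN·m
Superposition: R_A = 68239/1350 kN, M_A = 23809/450 kN·m, R_B = 42461/1350 kN, M_B = -15581/450 kN·m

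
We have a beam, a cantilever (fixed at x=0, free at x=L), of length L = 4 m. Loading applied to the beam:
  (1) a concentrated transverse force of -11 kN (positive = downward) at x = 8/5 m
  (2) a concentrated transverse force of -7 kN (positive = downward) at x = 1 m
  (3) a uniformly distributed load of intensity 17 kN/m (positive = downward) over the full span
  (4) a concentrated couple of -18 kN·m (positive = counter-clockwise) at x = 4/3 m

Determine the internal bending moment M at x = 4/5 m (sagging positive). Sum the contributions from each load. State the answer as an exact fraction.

M(4/5) = -2371/25 kN·m

Load 1 — point force P=-11 kN at a=8/5 m (b=L-a=12/5):
  M_1 = -P(a-x)  [x≤a] = -(-11)·((8/5)-(4/5)) = 44/5 kN·m
Load 2 — point force P=-7 kN at a=1 m (b=L-a=3):
  M_2 = -P(a-x)  [x≤a] = -(-7)·(1-(4/5)) = 7/5 kN·m
Load 3 — uniform load w=17 kN/m over full span:
  M_3 = -w(L-x)²/2 = -17·(4-(4/5))²/2 = -2176/25 kN·m
Load 4 — applied couple M₀=-18 kN·m at a=4/3 m (b=L-a=8/3):
  M_4 = M₀  [x≤a] = (-18) = -18 kN·m
Superposition: M = Σ M_i = -2371/25 kN·m ≈ -94.840000 kN·m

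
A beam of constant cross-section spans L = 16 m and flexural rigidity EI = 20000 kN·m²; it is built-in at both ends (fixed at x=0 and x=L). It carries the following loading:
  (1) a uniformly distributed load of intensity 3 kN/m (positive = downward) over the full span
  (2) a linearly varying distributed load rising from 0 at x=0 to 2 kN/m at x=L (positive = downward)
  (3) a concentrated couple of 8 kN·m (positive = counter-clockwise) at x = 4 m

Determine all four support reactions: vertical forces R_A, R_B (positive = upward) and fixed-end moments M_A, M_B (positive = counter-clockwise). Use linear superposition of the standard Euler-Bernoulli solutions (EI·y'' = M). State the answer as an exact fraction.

R_A = 2349/80 kN, M_A = 2387/30 kN·m, R_B = 2771/80 kN, M_B = -871/10 kN·m

Load 1 — uniform load w=3 kN/m over full span:
  R_A = wL/2 = 3·16/2 = 24 kN
  M_A = wL²/12 = 3·16²/12 = 64 kN·m
  R_B = wL/2 = 3·16/2 = 24 kN
  M_B = -wL²/12 = -3·16²/12 = -64 kN·m
Load 2 — triangular load w₀=2 kN/m (0→w₀ over full span):
  R_A = 3w₀L/20 = 3·2·16/20 = 24/5 kN
  M_A = w₀L²/30 = 2·16²/30 = 256/15 kN·m
  R_B = 7w₀L/20 = 7·2·16/20 = 56/5 kN
  M_B = -w₀L²/20 = -2·16²/20 = -128/5 kN·m
Load 3 — applied couple M₀=8 kN·m at a=4 m (b=L-a=12):
  R_A = 6M₀ab/L³ = 6·8·4·12/16³ = 9/16 kN
  M_A = M₀b(2a-b)/L² = 8·12·(2·4-12)/16² = -3/2 kN·m
  R_B = -6M₀ab/L³ = -6·8·4·12/16³ = -9/16 kN
  M_B = M₀a(2b-a)/L² = 8·4·(2·12-4)/16² = 5/2 kN·m
Superposition: R_A = 2349/80 kN, M_A = 2387/30 kN·m, R_B = 2771/80 kN, M_B = -871/10 kN·m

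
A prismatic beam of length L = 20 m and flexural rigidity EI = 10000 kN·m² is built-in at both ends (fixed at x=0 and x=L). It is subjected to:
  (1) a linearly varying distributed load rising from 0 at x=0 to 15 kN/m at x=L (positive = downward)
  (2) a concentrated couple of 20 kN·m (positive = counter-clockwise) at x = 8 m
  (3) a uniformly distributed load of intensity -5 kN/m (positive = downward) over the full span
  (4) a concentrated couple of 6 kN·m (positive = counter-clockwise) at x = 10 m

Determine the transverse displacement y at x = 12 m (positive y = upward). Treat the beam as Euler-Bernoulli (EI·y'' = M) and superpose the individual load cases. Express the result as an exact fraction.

Load 1 — triangular load w₀=15 kN/m (0→w₀ over full span):
  y_1 = -w₀x²(L-x)²(x+2L)/(120LEI) = -15·12²·(20-12)²·(12+2·20)/(120·20·10000) = -936/3125 m
Load 2 — applied couple M₀=20 kN·m at a=8 m (b=L-a=12):
  y_2 = (R_Ax³/6 - M_Ax²/2 - M₀(x-a)²/2)/EI  [x>a] with R_A=36/25, M_A=12/5 = ((36/25)·12³/6 - (12/5)·12²/2 - 20·(12-8)²/2)/10000 = 128/15625 m
Load 3 — uniform load w=-5 kN/m over full span:
  y_3 = -wx²(L-x)²/(24EI) = -(-5)·12²·(20-12)²/(24·10000) = 24/125 m
Load 4 — applied couple M₀=6 kN·m at a=10 m (b=L-a=10):
  y_4 = (R_Ax³/6 - M_Ax²/2 - M₀(x-a)²/2)/EI  [x>a] with R_A=9/20, M_A=3/2 = ((9/20)·12³/6 - (3/2)·12²/2 - 6·(12-10)²/2)/10000 = 3/3125 m
Superposition: y = Σ y_i = -1537/15625 m ≈ -0.098368 m

y(12) = -1537/15625 m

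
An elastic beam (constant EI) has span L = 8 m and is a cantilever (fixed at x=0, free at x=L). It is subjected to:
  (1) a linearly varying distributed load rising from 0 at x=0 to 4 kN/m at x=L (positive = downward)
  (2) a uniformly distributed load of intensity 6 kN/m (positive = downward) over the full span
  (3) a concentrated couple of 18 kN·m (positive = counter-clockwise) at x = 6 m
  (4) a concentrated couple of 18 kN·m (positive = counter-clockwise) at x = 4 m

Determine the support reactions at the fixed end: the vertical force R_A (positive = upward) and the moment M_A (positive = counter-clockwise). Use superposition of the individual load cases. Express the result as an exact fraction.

Load 1 — triangular load w₀=4 kN/m (0→w₀ over full span):
  R_A = w₀L/2 = 4·8/2 = 16 kN
  M_A = w₀L²/3 = 4·8²/3 = 256/3 kN·m
Load 2 — uniform load w=6 kN/m over full span:
  R_A = wL = 6·8 = 48 kN
  M_A = wL²/2 = 6·8²/2 = 192 kN·m
Load 3 — applied couple M₀=18 kN·m at a=6 m (b=L-a=2):
  R_A = 0 kN
  M_A = -M₀ = -18 kN·m
Load 4 — applied couple M₀=18 kN·m at a=4 m (b=L-a=4):
  R_A = 0 kN
  M_A = -M₀ = -18 kN·m
Superposition: R_A = 64 kN, M_A = 724/3 kN·m

R_A = 64 kN, M_A = 724/3 kN·m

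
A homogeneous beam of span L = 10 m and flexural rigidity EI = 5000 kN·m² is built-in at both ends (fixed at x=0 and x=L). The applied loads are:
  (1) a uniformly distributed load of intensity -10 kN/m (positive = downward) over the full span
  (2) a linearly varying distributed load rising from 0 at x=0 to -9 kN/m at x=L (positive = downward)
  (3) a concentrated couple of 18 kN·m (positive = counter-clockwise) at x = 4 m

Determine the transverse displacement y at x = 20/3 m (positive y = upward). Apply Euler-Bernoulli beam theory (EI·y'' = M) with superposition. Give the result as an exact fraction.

y(20/3) = 9736/151875 m

Load 1 — uniform load w=-10 kN/m over full span:
  y_1 = -wx²(L-x)²/(24EI) = -(-10)·(20/3)²·(10-(20/3))²/(24·5000) = 10/243 m
Load 2 — triangular load w₀=-9 kN/m (0→w₀ over full span):
  y_2 = -w₀x²(L-x)²(x+2L)/(120LEI) = -(-9)·(20/3)²·(10-(20/3))²·((20/3)+2·10)/(120·10·5000) = 8/405 m
Load 3 — applied couple M₀=18 kN·m at a=4 m (b=L-a=6):
  y_3 = (R_Ax³/6 - M_Ax²/2 - M₀(x-a)²/2)/EI  [x>a] with R_A=324/125, M_A=54/25 = ((324/125)·(20/3)³/6 - (54/25)·(20/3)²/2 - 18·((20/3)-4)²/2)/5000 = 2/625 m
Superposition: y = Σ y_i = 9736/151875 m ≈ 0.064105 m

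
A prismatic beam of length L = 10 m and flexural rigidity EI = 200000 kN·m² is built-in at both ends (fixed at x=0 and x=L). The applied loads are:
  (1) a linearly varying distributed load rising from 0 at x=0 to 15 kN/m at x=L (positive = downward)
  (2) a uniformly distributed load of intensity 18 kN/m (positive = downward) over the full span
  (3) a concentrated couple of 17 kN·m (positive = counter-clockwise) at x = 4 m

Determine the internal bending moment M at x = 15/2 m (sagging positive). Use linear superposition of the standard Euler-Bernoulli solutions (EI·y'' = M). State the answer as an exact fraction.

M(15/2) = 25081/800 kN·m

Load 1 — triangular load w₀=15 kN/m (0→w₀ over full span):
  M_1 = 3w₀Lx/20 - w₀L²/30 - w₀x³/(6L) = 3·15·10·(15/2)/20 - 15·10²/30 - 15·(15/2)³/(6·10) = 425/32 kN·m
Load 2 — uniform load w=18 kN/m over full span:
  M_2 = wLx/2 - wL²/12 - wx²/2 = 18·10·(15/2)/2 - 18·10²/12 - 18·(15/2)²/2 = 75/4 kN·m
Load 3 — applied couple M₀=17 kN·m at a=4 m (b=L-a=6):
  M_3 = R_Ax - M_A - M₀  [x>a] with R_A=306/125, M_A=51/25 = (306/125)·(15/2) - (51/25) - 17 = -17/25 kN·m
Superposition: M = Σ M_i = 25081/800 kN·m ≈ 31.351250 kN·m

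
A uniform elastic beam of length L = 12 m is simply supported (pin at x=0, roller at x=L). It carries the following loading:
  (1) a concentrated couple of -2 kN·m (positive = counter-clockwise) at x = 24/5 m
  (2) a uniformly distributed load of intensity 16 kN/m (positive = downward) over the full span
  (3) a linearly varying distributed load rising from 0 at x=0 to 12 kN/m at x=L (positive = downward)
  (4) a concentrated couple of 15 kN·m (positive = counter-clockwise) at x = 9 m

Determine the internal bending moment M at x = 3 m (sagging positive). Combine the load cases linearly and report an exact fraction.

M(3) = 1147/4 kN·m

Load 1 — applied couple M₀=-2 kN·m at a=24/5 m (b=L-a=36/5):
  M_1 = M₀x/L  [x≤a] = (-2)·3/12 = -1/2 kN·m
Load 2 — uniform load w=16 kN/m over full span:
  M_2 = wx(L-x)/2 = 16·3·(12-3)/2 = 216 kN·m
Load 3 — triangular load w₀=12 kN/m (0→w₀ over full span):
  M_3 = w₀Lx/6 - w₀x³/(6L) = 12·12·3/6 - 12·3³/(6·12) = 135/2 kN·m
Load 4 — applied couple M₀=15 kN·m at a=9 m (b=L-a=3):
  M_4 = M₀x/L  [x≤a] = 15·3/12 = 15/4 kN·m
Superposition: M = Σ M_i = 1147/4 kN·m ≈ 286.750000 kN·m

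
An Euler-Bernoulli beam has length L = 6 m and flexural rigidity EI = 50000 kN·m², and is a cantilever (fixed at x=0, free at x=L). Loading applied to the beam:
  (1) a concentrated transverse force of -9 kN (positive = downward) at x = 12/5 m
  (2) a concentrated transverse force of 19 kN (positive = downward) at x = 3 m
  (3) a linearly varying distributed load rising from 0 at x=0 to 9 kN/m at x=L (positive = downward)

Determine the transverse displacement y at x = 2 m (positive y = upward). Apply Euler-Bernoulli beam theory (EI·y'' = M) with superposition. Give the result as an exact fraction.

Load 1 — point force P=-9 kN at a=12/5 m (b=L-a=18/5):
  y_1 = -Px²(3a-x)/(6EI)  [x≤a] = -(-9)·2²·(3·(12/5)-2)/(6·50000) = 39/62500 m
Load 2 — point force P=19 kN at a=3 m (b=L-a=3):
  y_2 = -Px²(3a-x)/(6EI)  [x≤a] = -19·2²·(3·3-2)/(6·50000) = -133/75000 m
Load 3 — triangular load w₀=9 kN/m (0→w₀ over full span):
  y_3 = (w₀Lx³/12-w₀L²x²/6-w₀x⁵/(120L))/EI = (9·6·2³/12-9·6²·2²/6-9·2⁵/(120·6))/50000 = -451/125000 m
Superposition: y = Σ y_i = -223/46875 m ≈ -0.004757 m

y(2) = -223/46875 m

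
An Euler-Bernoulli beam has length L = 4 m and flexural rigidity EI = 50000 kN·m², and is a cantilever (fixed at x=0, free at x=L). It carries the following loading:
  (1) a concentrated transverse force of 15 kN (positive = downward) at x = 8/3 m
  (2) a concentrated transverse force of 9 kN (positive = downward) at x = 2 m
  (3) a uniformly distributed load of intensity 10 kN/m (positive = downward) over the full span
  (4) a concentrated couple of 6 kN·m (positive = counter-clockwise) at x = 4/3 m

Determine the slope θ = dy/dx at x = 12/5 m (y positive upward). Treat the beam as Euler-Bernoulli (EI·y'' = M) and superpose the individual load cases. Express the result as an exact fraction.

θ(12/5) = -2033/625000 rad

Load 1 — point force P=15 kN at a=8/3 m (b=L-a=4/3):
  θ_1 = -Px(2a-x)/(2EI)  [x≤a] = -15·(12/5)·(2·(8/3)-(12/5))/(2·50000) = -33/31250 rad
Load 2 — point force P=9 kN at a=2 m (b=L-a=2):
  θ_2 = -Pa²/(2EI)  [x>a] = -9·2²/(2·50000) = -9/25000 rad
Load 3 — uniform load w=10 kN/m over full span:
  θ_3 = -wx(x²-3Lx+3L²)/(6EI) = -10·(12/5)·((12/5)²-3·4·(12/5)+3·4²)/(6·50000) = -156/78125 rad
Load 4 — applied couple M₀=6 kN·m at a=4/3 m (b=L-a=8/3):
  θ_4 = M₀a/EI  [x>a] = 6·(4/3)/50000 = 1/6250 rad
Superposition: θ = Σ θ_i = -2033/625000 rad ≈ -0.003253 rad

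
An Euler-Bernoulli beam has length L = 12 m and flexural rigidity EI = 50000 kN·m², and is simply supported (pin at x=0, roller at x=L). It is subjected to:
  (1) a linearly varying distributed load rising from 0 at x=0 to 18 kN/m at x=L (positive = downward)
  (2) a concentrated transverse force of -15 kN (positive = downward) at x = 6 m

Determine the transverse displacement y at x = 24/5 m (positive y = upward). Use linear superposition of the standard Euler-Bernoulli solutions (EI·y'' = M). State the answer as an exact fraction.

y(24/5) = -3440583/97656250 m

Load 1 — triangular load w₀=18 kN/m (0→w₀ over full span):
  y_1 = -w₀x(7L⁴-10L²x²+3x⁴)/(360LEI) = -18·(24/5)·(7·12⁴-10·12²·(24/5)²+3·(24/5)⁴)/(360·12·50000) = -2218104/48828125 m
Load 2 — point force P=-15 kN at a=6 m (b=L-a=6):
  y_2 = -Pbx(L²-b²-x²)/(6LEI)  [x≤a] = -(-15)·6·(24/5)·(12²-6²-(24/5)²)/(6·12·50000) = 1593/156250 m
Superposition: y = Σ y_i = -3440583/97656250 m ≈ -0.035232 m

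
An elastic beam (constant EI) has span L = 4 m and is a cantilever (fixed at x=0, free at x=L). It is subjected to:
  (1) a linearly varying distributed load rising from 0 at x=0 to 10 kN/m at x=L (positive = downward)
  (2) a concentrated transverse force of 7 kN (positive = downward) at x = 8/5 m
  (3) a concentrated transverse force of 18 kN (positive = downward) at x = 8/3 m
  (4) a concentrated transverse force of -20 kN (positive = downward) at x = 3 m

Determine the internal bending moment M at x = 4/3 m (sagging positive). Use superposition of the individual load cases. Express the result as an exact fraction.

M(4/3) = -8176/405 kN·m

Load 1 — triangular load w₀=10 kN/m (0→w₀ over full span):
  M_1 = w₀Lx/2 - w₀L²/3 - w₀x³/(6L) = 10·4·(4/3)/2 - 10·4²/3 - 10·(4/3)³/(6·4) = -2240/81 kN·m
Load 2 — point force P=7 kN at a=8/5 m (b=L-a=12/5):
  M_2 = -P(a-x)  [x≤a] = -7·((8/5)-(4/3)) = -28/15 kN·m
Load 3 — point force P=18 kN at a=8/3 m (b=L-a=4/3):
  M_3 = -P(a-x)  [x≤a] = -18·((8/3)-(4/3)) = -24 kN·m
Load 4 — point force P=-20 kN at a=3 m (b=L-a=1):
  M_4 = -P(a-x)  [x≤a] = -(-20)·(3-(4/3)) = 100/3 kN·m
Superposition: M = Σ M_i = -8176/405 kN·m ≈ -20.187654 kN·m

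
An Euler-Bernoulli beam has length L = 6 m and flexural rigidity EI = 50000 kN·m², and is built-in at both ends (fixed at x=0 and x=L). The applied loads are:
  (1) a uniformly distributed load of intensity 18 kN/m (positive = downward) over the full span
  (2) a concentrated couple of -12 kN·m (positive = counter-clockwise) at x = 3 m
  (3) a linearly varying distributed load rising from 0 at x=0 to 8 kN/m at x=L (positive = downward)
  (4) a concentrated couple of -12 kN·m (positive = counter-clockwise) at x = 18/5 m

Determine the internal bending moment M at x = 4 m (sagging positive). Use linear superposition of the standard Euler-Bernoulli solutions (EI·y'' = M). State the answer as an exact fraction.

Load 1 — uniform load w=18 kN/m over full span:
  M_1 = wLx/2 - wL²/12 - wx²/2 = 18·6·4/2 - 18·6²/12 - 18·4²/2 = 18 kN·m
Load 2 — applied couple M₀=-12 kN·m at a=3 m (b=L-a=3):
  M_2 = R_Ax - M_A - M₀  [x>a] with R_A=-3, M_A=-3 = (-3)·4 - (-3) - (-12) = 3 kN·m
Load 3 — triangular load w₀=8 kN/m (0→w₀ over full span):
  M_3 = 3w₀Lx/20 - w₀L²/30 - w₀x³/(6L) = 3·8·6·4/20 - 8·6²/30 - 8·4³/(6·6) = 224/45 kN·m
Load 4 — applied couple M₀=-12 kN·m at a=18/5 m (b=L-a=12/5):
  M_4 = R_Ax - M_A - M₀  [x>a] with R_A=-72/25, M_A=-96/25 = (-72/25)·4 - (-96/25) - (-12) = 108/25 kN·m
Superposition: M = Σ M_i = 6817/225 kN·m ≈ 30.297778 kN·m

M(4) = 6817/225 kN·m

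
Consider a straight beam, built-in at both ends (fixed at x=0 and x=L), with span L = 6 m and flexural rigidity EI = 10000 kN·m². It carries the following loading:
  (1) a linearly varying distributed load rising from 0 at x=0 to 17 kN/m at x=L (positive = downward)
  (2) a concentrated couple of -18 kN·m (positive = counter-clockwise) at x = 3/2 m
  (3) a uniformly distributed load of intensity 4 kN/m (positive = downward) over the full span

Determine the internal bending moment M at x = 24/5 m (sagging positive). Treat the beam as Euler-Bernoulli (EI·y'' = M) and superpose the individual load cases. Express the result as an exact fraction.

Load 1 — triangular load w₀=17 kN/m (0→w₀ over full span):
  M_1 = 3w₀Lx/20 - w₀L²/30 - w₀x³/(6L) = 3·17·6·(24/5)/20 - 17·6²/30 - 17·(24/5)³/(6·6) = 102/125 kN·m
Load 2 — applied couple M₀=-18 kN·m at a=3/2 m (b=L-a=9/2):
  M_2 = R_Ax - M_A - M₀  [x>a] with R_A=-27/8, M_A=27/8 = (-27/8)·(24/5) - (27/8) - (-18) = -63/40 kN·m
Load 3 — uniform load w=4 kN/m over full span:
  M_3 = wLx/2 - wL²/12 - wx²/2 = 4·6·(24/5)/2 - 4·6²/12 - 4·(24/5)²/2 = -12/25 kN·m
Superposition: M = Σ M_i = -1239/1000 kN·m ≈ -1.239000 kN·m

M(24/5) = -1239/1000 kN·m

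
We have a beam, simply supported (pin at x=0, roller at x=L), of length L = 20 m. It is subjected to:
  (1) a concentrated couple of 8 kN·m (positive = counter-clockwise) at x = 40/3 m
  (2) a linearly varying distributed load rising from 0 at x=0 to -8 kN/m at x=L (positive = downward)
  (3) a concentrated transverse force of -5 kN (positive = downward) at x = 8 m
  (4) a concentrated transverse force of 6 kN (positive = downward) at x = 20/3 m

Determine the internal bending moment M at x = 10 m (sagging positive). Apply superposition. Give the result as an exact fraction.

Load 1 — applied couple M₀=8 kN·m at a=40/3 m (b=L-a=20/3):
  M_1 = M₀x/L  [x≤a] = 8·10/20 = 4 kN·m
Load 2 — triangular load w₀=-8 kN/m (0→w₀ over full span):
  M_2 = w₀Lx/6 - w₀x³/(6L) = (-8)·20·10/6 - (-8)·10³/(6·20) = -200 kN·m
Load 3 — point force P=-5 kN at a=8 m (b=L-a=12):
  M_3 = Pa(L-x)/L  [x>a] = (-5)·8·(20-10)/20 = -20 kN·m
Load 4 — point force P=6 kN at a=20/3 m (b=L-a=40/3):
  M_4 = Pa(L-x)/L  [x>a] = 6·(20/3)·(20-10)/20 = 20 kN·m
Superposition: M = Σ M_i = -196 kN·m ≈ -196.000000 kN·m

M(10) = -196 kN·m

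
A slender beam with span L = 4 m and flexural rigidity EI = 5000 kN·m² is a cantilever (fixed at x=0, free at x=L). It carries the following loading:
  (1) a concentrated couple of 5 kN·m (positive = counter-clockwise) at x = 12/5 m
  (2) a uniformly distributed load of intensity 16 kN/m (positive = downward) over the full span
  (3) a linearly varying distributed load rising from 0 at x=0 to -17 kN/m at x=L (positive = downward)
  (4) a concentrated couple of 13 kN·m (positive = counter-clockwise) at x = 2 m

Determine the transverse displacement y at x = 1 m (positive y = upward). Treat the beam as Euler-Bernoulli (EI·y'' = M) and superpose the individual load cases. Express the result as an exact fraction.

y(1) = -2543/2400000 m

Load 1 — applied couple M₀=5 kN·m at a=12/5 m (b=L-a=8/5):
  y_1 = M₀x²/(2EI)  [x≤a] = 5·1²/(2·5000) = 1/2000 m
Load 2 — uniform load w=16 kN/m over full span:
  y_2 = -wx²(x²-4Lx+6L²)/(24EI) = -16·1²·(1²-4·4·1+6·4²)/(24·5000) = -27/2500 m
Load 3 — triangular load w₀=-17 kN/m (0→w₀ over full span):
  y_3 = (w₀Lx³/12-w₀L²x²/6-w₀x⁵/(120L))/EI = ((-17)·4·1³/12-(-17)·4²·1²/6-(-17)·1⁵/(120·4))/5000 = 19057/2400000 m
Load 4 — applied couple M₀=13 kN·m at a=2 m (b=L-a=2):
  y_4 = M₀x²/(2EI)  [x≤a] = 13·1²/(2·5000) = 13/10000 m
Superposition: y = Σ y_i = -2543/2400000 m ≈ -0.001060 m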